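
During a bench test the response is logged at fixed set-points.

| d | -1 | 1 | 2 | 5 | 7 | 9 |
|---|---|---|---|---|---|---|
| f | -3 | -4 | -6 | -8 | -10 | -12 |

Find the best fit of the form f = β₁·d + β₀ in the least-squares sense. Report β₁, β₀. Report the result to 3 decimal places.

AᵀA·[β₁, β₀]ᵀ = Aᵀf reads: 161·β₁ + 23·β₀ = -231;  23·β₁ + 6·β₀ = -43.
Δ = 161·6 − 23² = 437.
β₁ = ((-231)·6 − 23·(-43))/437 = -397/437; β₀ = (161·(-43) − 23·(-231))/437 = -70/19.

β₁ = -0.908, β₀ = -3.684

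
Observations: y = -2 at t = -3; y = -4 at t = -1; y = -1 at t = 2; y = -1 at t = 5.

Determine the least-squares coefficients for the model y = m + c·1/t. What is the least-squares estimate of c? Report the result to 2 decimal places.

Normal-equation sums: Σ1 = 4, Σ1/t = -19/30, Σ1/t·1/t = 1261/900.
For Mᵀy: Σy = -8, Σ1/t·y = 119/30.
Normal equations: [[4, -19/30]; [-19/30, 1261/900]]·[m, c]ᵀ = [-8, 119/30]ᵀ.
det = 4·(1261/900) − (-19/30)² = 1561/300.
m = ((-8)·(1261/900) − (-19/30)·(119/30))/(1561/300) = -2609/1561; c = (4·(119/30) − (-19/30)·(-8))/(1561/300) = 3240/1561.

c = 2.08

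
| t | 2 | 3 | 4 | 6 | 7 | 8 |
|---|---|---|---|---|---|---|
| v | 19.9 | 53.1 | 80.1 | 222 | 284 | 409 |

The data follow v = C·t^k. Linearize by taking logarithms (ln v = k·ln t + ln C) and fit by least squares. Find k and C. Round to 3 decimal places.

Linearized form: ln v = k·ln t + ln C. From the 6 transformed points,
XᵀX = [[14.9303, 8.9952]; [8.9952, 6]], rhs = [45.6913, 28.4115]ᵀ  (here Σln t = 8.9952, Σ(ln t)² = 14.9303, Σln v = 28.4115, Σln t·ln v = 45.6913).
Solving (det = 8.6686): k = 2.14351, ln C = 1.52173, so C = exp(1.52173) = 4.58012.

k = 2.144, C = 4.580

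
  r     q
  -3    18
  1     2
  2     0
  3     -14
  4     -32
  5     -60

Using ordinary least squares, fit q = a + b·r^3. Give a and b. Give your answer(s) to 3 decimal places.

a = 2.653, b = -0.515

Forming MᵀM = [[6, 198]; [198, 21244]] and Mᵀq = [-86, -10410]ᵀ gives MᵀM·[a, b]ᵀ = Mᵀq.
Eliminating b: 21244·(row 1) − 198·(row 2) gives 88260·a = 21244·(-86) − 198·(-10410) = 234196, so a = 58549/22065.
Then b = ((-10410) − 198·(58549/22065))/21244 = -3786/7355.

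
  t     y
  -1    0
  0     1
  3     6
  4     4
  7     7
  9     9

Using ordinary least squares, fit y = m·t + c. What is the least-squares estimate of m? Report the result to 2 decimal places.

From the data, Σt·t = 156, Σt = 22, Σ1 = 6.
For Aᵀy: Σt·y = 164, Σy = 27.
So AᵀA·[m, c]ᵀ = Aᵀy: [[156, 22]; [22, 6]]·[m, c]ᵀ = [164, 27]ᵀ.
Δ = 156·6 − 22² = 452.
m = (164·6 − 22·27)/452 = 195/226; c = (156·27 − 22·164)/452 = 151/113.

m = 0.86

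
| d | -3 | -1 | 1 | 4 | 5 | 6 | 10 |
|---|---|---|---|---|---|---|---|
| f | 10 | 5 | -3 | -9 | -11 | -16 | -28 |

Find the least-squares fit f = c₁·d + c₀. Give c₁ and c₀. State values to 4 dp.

c₁ = -2.8738, c₀ = 1.6034

Sums needed: Σd·d = 188, Σd = 22, Σ1 = 7.
Moment sums: Σd·f = -505, Σf = -52.
So AᵀA·[c₁, c₀]ᵀ = Aᵀf: [[188, 22]; [22, 7]]·[c₁, c₀]ᵀ = [-505, -52]ᵀ.
Δ = 188·7 − 22² = 832.
c₁ = ((-505)·7 − 22·(-52))/832 = -2391/832; c₀ = (188·(-52) − 22·(-505))/832 = 667/416.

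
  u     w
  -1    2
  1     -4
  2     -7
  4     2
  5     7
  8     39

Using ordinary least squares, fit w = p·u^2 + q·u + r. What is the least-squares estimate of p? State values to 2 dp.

The normal equations are: 4995·p + 709·q + 111·r = 2673;  709·p + 111·q + 19·r = 335;  111·p + 19·q + 6·r = 39.
(Σu^2·u^2 = 4995, Σu^2·u = 709, Σu^2 = 111, Σu·u = 111, Σu = 19, Σ1 = 6, Σu^2·w = 2673, Σu·w = 335, Σw = 39.)
Row-reducing yields p = 2359/2172, q = -12589/3620, r = -14011/5430.

p = 1.09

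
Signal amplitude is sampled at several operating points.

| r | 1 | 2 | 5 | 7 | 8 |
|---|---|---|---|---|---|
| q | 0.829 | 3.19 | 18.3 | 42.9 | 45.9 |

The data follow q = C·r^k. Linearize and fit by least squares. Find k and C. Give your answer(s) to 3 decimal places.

k = 1.968, C = 0.821

Let Y = ln q. Fitting Y = k·ln r + ln C by least squares:
Σln r = 6.3279, Σ(ln r)² = 11.1814, Σln q = 11.4647, Σln r·ln q = 20.7539.
Equations: 11.1814·k + 6.3279·ln C = 20.7539;  6.3279·k + 5·ln C = 11.4647.
Solving (det = 15.8642): k = 1.96804, ln C = -0.19779, so C = exp(-0.19779) = 0.82054.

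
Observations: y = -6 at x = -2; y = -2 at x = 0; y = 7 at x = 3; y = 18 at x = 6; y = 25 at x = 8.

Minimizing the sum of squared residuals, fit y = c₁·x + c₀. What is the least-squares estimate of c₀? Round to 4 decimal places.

Forming MᵀM = [[113, 15]; [15, 5]] and Mᵀy = [341, 42]ᵀ gives MᵀM·[c₁, c₀]ᵀ = Mᵀy.
Eliminating c₀: 5·(row 1) − 15·(row 2) gives 340·c₁ = 5·341 − 15·42 = 1075, so c₁ = 215/68.
Then c₀ = (42 − 15·(215/68))/5 = -369/340.

c₀ = -1.0853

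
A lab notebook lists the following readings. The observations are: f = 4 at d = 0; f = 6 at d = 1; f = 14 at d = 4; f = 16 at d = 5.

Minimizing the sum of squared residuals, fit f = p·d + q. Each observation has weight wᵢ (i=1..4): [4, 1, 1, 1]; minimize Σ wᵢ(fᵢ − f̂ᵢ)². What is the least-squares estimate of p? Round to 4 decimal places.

p = 2.4433

Sums needed: Σwᵢ·d·d = 42, Σwᵢ·d = 10, Σwᵢ·1 = 7.
Moment sums: Σwᵢ·d·f = 142, Σwᵢ·f = 52.
Eliminating q: 7·(row 1) − 10·(row 2) gives 194·p = 7·142 − 10·52 = 474, so p = 237/97.
Then q = (52 − 10·(237/97))/7 = 382/97.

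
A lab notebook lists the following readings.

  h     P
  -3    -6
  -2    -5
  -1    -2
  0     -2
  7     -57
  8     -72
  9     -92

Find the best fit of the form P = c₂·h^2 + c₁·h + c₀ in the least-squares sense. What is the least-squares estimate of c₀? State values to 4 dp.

Setting ∂/∂c₂ … = 0 gives: 13156·c₂ + 1548·c₁ + 208·c₀ = -14929;  1548·c₂ + 208·c₁ + 18·c₀ = -1773;  208·c₂ + 18·c₁ + 7·c₀ = -236.
Solving the 3×3 system (Gaussian elimination) gives c₂ = -86389/88872, c₁ = -33213/29624, c₀ = -12361/6348.

c₀ = -1.9472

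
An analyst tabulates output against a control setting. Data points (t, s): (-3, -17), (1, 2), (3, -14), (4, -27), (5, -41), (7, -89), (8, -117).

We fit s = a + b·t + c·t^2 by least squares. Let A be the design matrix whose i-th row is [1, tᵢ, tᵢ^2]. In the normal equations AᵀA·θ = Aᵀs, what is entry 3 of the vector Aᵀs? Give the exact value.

Entry 3 ↔ basis t^2, so (Aᵀs)_{3} = Σᵢ (t^2)·sᵢ = (9)·(-17) + (1)·(2) + (9)·(-14) + (16)·(-27) + (25)·(-41) + (49)·(-89) + (64)·(-117) = -13583.

-13583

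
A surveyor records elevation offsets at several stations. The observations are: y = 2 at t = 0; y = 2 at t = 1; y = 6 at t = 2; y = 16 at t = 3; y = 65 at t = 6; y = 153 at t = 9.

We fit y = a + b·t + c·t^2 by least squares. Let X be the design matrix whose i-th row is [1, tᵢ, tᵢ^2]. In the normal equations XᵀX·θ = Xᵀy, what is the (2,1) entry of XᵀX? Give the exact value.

Row 2 ↔ basis t, column 1 ↔ basis 1, so (XᵀX)_{2,1} = Σᵢ t = (0)·(1) + (1)·(1) + (2)·(1) + (3)·(1) + (6)·(1) + (9)·(1) = 21.

21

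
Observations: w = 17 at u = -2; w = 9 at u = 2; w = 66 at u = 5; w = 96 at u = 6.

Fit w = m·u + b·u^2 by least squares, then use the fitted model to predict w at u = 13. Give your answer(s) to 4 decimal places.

The normal system AᵀA·[m, b]ᵀ = Aᵀw is [[69, 341]; [341, 1953]]·[m, b]ᵀ = [890, 5210]ᵀ.
Δ = 69·1953 − 341² = 18476.
m = (890·1953 − 341·5210)/18476 = -310/149; b = (69·5210 − 341·890)/18476 = 14000/4619.
At u = 13: ŵ = (-310/149)·(13) + (14000/4619)·(169) = 2241070/4619.

ŵ = 485.1851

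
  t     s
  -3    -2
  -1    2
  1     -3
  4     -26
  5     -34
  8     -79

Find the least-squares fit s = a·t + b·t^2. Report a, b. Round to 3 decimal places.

Compute the Gram sums: Σt·t = 116, Σt·t^2 = 674, Σt^2·t^2 = 5060.
And Σt·s = -905, Σt^2·s = -6341.
So XᵀX·[a, b]ᵀ = Xᵀs: [[116, 674]; [674, 5060]]·[a, b]ᵀ = [-905, -6341]ᵀ.
det = 116·5060 − 674² = 132684.
a = ((-905)·5060 − 674·(-6341))/132684 = -50911/22114; b = (116·(-6341) − 674·(-905))/132684 = -20931/22114.

a = -2.302, b = -0.947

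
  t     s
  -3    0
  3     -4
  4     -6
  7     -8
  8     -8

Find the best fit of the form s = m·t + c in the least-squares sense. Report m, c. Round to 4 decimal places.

Setting ∂/∂m … = 0 gives: 147·m + 19·c = -156;  19·m + 5·c = -26.
Determinant 147·5 − 19² = 374.
m = ((-156)·5 − 19·(-26))/374 = -13/17; c = (147·(-26) − 19·(-156))/374 = -39/17.

m = -0.7647, c = -2.2941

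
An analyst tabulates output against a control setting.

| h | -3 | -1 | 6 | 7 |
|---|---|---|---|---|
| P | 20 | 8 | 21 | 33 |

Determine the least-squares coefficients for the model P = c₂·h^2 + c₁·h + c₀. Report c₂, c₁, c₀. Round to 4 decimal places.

Compute the Gram sums: Σh^2·h^2 = 3779, Σh^2·h = 531, Σh^2 = 95, Σh·h = 95, Σh = 9, Σ1 = 4.
Moment sums: Σh^2·P = 2561, Σh·P = 289, ΣP = 82.
So XᵀX·[c₂, c₁, c₀]ᵀ = XᵀP: [[3779, 531, 95]; [531, 95, 9]; [95, 9, 4]]·[c₂, c₁, c₀]ᵀ = [2561, 289, 82]ᵀ.
Solving the 3×3 system (Gaussian elimination) gives c₂ = 25413/26356, c₁ = -71011/26356, c₀ = 4387/1198.

c₂ = 0.9642, c₁ = -2.6943, c₀ = 3.6619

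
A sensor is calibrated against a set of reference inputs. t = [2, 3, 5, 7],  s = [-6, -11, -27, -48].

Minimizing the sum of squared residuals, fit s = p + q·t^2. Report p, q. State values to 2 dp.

p = -2.69, q = -0.93

The normal system AᵀA·[p, q]ᵀ = Aᵀs is [[4, 87]; [87, 3123]]·[p, q]ᵀ = [-92, -3150]ᵀ.
Eliminating q: 3123·(row 1) − 87·(row 2) gives 4923·p = 3123·(-92) − 87·(-3150) = -13266, so p = -1474/547.
Then q = ((-3150) − 87·(-1474/547))/3123 = -1532/1641.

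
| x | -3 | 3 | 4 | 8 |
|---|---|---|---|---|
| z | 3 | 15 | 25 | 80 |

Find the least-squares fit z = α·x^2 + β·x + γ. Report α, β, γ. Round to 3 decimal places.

Sums needed: Σx^2·x^2 = 4514, Σx^2·x = 576, Σx^2 = 98, Σx·x = 98, Σx = 12, Σ1 = 4.
For Mᵀz: Σx^2·z = 5682, Σx·z = 776, Σz = 123.
So MᵀM·[α, β, γ]ᵀ = Mᵀz: [[4514, 576, 98]; [576, 98, 12]; [98, 12, 4]]·[α, β, γ]ᵀ = [5682, 776, 123]ᵀ.
Solving the 3×3 system (Gaussian elimination) gives α = 50673/51482, β = 53737/25741, γ = 19161/51482.

α = 0.984, β = 2.088, γ = 0.372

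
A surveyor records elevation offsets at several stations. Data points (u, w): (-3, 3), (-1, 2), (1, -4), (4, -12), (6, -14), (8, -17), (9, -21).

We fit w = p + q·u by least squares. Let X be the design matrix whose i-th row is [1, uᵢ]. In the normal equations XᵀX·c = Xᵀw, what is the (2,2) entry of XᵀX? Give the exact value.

Row 2 ↔ basis u, column 2 ↔ basis u, so (XᵀX)_{2,2} = Σᵢ (u)·(u) = (-3)·(-3) + (-1)·(-1) + (1)·(1) + (4)·(4) + (6)·(6) + (8)·(8) + (9)·(9) = 208.

208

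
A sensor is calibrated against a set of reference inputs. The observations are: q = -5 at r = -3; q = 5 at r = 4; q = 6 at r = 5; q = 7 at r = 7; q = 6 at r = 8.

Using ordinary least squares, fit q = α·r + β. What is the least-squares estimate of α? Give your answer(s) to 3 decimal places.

α = 1.099

Setting ∂/∂α … = 0 gives: 163·α + 21·β = 162;  21·α + 5·β = 19.
(Σr·r = 163, Σr = 21, Σ1 = 5, Σr·q = 162, Σq = 19.)
Eliminating β: 5·(row 1) − 21·(row 2) gives 374·α = 5·162 − 21·19 = 411, so α = 411/374.
Then β = (19 − 21·(411/374))/5 = -305/374.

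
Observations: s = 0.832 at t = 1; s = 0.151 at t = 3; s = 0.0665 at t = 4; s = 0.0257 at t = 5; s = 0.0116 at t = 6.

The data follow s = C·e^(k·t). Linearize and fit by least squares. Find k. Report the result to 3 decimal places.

Let Y = ln s. Fitting Y = k·t + ln C by least squares:
Σt = 19.0000, Σ(t)² = 87.0000, Σln s = -12.9030, Σt·ln s = -61.7444.
Equations: 87.0000·k + 19.0000·ln C = -61.7444;  19.0000·k + 5·ln C = -12.9030.
Δ = 87.0000·5 − (19.0000)² = 74.0000; k = (-61.7444·5 − 19.0000·-12.9030)/74.0000 = -0.85899, ln C = (87.0000·-12.9030 − 19.0000·-61.7444)/74.0000 = 0.68358.

k = -0.859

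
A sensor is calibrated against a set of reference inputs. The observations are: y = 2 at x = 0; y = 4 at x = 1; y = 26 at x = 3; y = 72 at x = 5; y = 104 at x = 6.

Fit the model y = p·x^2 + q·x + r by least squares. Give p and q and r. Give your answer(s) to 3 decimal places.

p = 3.000, q = -1.000, r = 2.000

Forming MᵀM = [[2003, 369, 71]; [369, 71, 15]; [71, 15, 5]] and Mᵀy = [5782, 1066, 208]ᵀ gives MᵀM·[p, q, r]ᵀ = Mᵀy.
Solving the 3×3 system (Gaussian elimination) gives p = 3, q = -1, r = 2.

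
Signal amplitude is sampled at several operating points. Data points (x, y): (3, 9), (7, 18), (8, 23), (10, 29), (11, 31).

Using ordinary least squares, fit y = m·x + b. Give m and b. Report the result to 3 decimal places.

The normal system AᵀA·[m, b]ᵀ = Aᵀy is [[343, 39]; [39, 5]]·[m, b]ᵀ = [968, 110]ᵀ.
Eliminating b: 5·(row 1) − 39·(row 2) gives 194·m = 5·968 − 39·110 = 550, so m = 275/97.
Then b = (110 − 39·(275/97))/5 = -11/97.

m = 2.835, b = -0.113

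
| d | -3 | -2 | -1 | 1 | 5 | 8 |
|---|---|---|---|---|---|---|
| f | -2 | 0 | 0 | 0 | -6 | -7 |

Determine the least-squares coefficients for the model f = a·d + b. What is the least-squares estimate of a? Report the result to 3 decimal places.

Forming MᵀM = [[104, 8]; [8, 6]] and Mᵀf = [-80, -15]ᵀ gives MᵀM·[a, b]ᵀ = Mᵀf.
Eliminating b: 6·(row 1) − 8·(row 2) gives 560·a = 6·(-80) − 8·(-15) = -360, so a = -9/14.
Then b = ((-15) − 8·(-9/14))/6 = -23/14.

a = -0.643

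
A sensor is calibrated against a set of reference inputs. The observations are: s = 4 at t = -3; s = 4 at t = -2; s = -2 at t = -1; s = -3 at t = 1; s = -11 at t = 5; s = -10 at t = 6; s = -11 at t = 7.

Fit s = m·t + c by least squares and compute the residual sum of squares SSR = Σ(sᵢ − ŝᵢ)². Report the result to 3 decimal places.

Compute the Gram sums: Σt·t = 125, Σt = 13, Σ1 = 7.
Moment sums: Σt·s = -213, Σs = -29.
So AᵀA·[m, c]ᵀ = Aᵀs: [[125, 13]; [13, 7]]·[m, c]ᵀ = [-213, -29]ᵀ.
Determinant 125·7 − 13² = 706.
m = ((-213)·7 − 13·(-29))/706 = -557/353; c = (125·(-29) − 13·(-213))/706 = -428/353.
Residuals: 169/353, 726/353, -835/353, -74/353, -670/353, 240/353, 444/353; SSR = 5558/353.

SSR = 15.745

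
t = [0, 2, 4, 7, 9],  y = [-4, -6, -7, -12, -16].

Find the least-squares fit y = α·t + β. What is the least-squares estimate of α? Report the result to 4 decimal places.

Entries of MᵀM: Σt·t = 150, Σt = 22, Σ1 = 5.
And Σt·y = -268, Σy = -45.
So MᵀM·[α, β]ᵀ = Mᵀy: [[150, 22]; [22, 5]]·[α, β]ᵀ = [-268, -45]ᵀ.
det = 150·5 − 22² = 266.
α = ((-268)·5 − 22·(-45))/266 = -25/19; β = (150·(-45) − 22·(-268))/266 = -61/19.

α = -1.3158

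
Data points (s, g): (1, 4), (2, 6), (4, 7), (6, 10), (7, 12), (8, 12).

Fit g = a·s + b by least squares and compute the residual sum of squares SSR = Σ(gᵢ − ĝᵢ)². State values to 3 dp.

SSR = 1.703

From the data, Σs·s = 170, Σs = 28, Σ1 = 6.
Right-hand side: Σs·g = 284, Σg = 51.
Δ = 170·6 − 28² = 236.
a = (284·6 − 28·51)/236 = 69/59; b = (170·51 − 28·284)/236 = 359/118.
Residuals: -25/118, 73/118, -85/118, -7/118, 91/118, -47/118; SSR = 201/118.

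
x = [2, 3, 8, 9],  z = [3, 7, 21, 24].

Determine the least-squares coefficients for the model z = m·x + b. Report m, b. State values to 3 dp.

Sums needed: Σx·x = 158, Σx = 22, Σ1 = 4.
Right-hand side: Σx·z = 411, Σz = 55.
Eliminating b: 4·(row 1) − 22·(row 2) gives 148·m = 4·411 − 22·55 = 434, so m = 217/74.
Then b = (55 − 22·(217/74))/4 = -88/37.

m = 2.932, b = -2.378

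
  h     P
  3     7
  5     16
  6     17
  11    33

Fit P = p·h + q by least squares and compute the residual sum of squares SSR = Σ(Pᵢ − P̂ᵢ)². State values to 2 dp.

With design matrix M, MᵀM = [[191, 25]; [25, 4]] and MᵀP = [566, 73]ᵀ.
Eliminating q: 4·(row 1) − 25·(row 2) gives 139·p = 4·566 − 25·73 = 439, so p = 439/139.
Then q = (73 − 25·(439/139))/4 = -207/139.
Residuals: -137/139, 236/139, -64/139, -35/139; SSR = 574/139.

SSR = 4.13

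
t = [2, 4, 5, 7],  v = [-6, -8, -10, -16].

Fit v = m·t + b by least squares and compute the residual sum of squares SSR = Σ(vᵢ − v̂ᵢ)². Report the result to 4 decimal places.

With design matrix X, XᵀX = [[94, 18]; [18, 4]] and Xᵀv = [-206, -40]ᵀ.
Δ = 94·4 − 18² = 52.
m = ((-206)·4 − 18·(-40))/52 = -2; b = (94·(-40) − 18·(-206))/52 = -1.
Residuals: -1, 1, 1, -1; SSR = 4.

SSR = 4.0000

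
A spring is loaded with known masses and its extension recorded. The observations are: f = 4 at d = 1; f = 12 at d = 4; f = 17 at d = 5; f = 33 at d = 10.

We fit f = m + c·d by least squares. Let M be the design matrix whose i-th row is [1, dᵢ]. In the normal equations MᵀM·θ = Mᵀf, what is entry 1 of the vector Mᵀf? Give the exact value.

66

Entry 1 ↔ basis 1, so (Mᵀf)_{1} = Σᵢ fᵢ = (1)·(4) + (1)·(12) + (1)·(17) + (1)·(33) = 66.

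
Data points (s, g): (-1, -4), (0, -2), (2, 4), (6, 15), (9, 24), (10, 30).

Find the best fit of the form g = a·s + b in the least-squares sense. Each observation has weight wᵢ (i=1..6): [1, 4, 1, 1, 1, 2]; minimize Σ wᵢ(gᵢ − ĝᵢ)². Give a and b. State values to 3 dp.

Setting ∂/∂a … = 0 gives: 322·a + 36·b = 918;  36·a + 10·b = 91.
Δ = 322·10 − 36² = 1924.
a = (918·10 − 36·91)/1924 = 1476/481; b = (322·91 − 36·918)/1924 = -1873/962.

a = 3.069, b = -1.947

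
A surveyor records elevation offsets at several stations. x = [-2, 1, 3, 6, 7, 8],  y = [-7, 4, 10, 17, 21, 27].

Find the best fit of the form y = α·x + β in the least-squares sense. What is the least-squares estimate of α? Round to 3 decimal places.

Sums needed: Σx·x = 163, Σx = 23, Σ1 = 6.
Moment sums: Σx·y = 513, Σy = 72.
Δ = 163·6 − 23² = 449.
α = (513·6 − 23·72)/449 = 1422/449; β = (163·72 − 23·513)/449 = -63/449.

α = 3.167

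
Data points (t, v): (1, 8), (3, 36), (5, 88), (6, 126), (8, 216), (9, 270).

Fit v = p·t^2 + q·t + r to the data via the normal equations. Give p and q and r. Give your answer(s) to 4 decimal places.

p = 3.1278, q = 1.5325, r = 3.2264

Entries of XᵀX: Σt^2·t^2 = 12660, Σt^2·t = 1610, Σt^2 = 216, Σt·t = 216, Σt = 32, Σ1 = 6.
Moment sums: Σt^2·v = 42762, Σt·v = 5470, Σv = 744.
XᵀX·[p, q, r]ᵀ = Xᵀv becomes [[12660, 1610, 216]; [1610, 216, 32]; [216, 32, 6]]·[p, q, r]ᵀ = [42762, 5470, 744]ᵀ.
Solving the 3×3 system (Gaussian elimination) gives p = 9105/2911, q = 4461/2911, r = 9392/2911.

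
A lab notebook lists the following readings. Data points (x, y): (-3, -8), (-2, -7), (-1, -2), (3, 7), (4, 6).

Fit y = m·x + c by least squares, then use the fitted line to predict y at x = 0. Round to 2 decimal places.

AᵀA·[m, c]ᵀ = Aᵀy reads: 39·m + 1·c = 85;  1·m + 5·c = -4.
Δ = 39·5 − 1² = 194.
m = (85·5 − 1·(-4))/194 = 429/194; c = (39·(-4) − 1·85)/194 = -241/194.
At x = 0: ŷ = (429/194)·(0) + (-241/194)·(1) = -241/194.

ŷ = -1.24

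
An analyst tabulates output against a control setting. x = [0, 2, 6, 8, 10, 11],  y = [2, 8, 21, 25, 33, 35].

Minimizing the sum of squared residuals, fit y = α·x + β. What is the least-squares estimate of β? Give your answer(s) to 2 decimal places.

β = 2.05

Compute the Gram sums: Σx·x = 325, Σx = 37, Σ1 = 6.
Right-hand side: Σx·y = 1057, Σy = 124.
Normal equations: [[325, 37]; [37, 6]]·[α, β]ᵀ = [1057, 124]ᵀ.
Eliminating β: 6·(row 1) − 37·(row 2) gives 581·α = 6·1057 − 37·124 = 1754, so α = 1754/581.
Then β = (124 − 37·(1754/581))/6 = 1191/581.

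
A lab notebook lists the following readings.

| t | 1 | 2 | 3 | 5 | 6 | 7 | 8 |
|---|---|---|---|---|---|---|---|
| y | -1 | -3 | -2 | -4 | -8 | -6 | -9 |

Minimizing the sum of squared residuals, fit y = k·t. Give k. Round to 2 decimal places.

Normal-equation sums: Σt·t = 188.
And Σt·y = -195.
XᵀX·[k]ᵀ = Xᵀy becomes [[188]]·[k]ᵀ = [-195]ᵀ.
k = (-195)/188 = -1.03723.

k = -1.04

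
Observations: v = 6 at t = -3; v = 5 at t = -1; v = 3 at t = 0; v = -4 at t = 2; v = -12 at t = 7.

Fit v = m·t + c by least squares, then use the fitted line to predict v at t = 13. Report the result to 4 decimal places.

v̂ = -23.7793

The normal system AᵀA·[m, c]ᵀ = Aᵀv is [[63, 5]; [5, 5]]·[m, c]ᵀ = [-115, -2]ᵀ.
Determinant 63·5 − 5² = 290.
m = ((-115)·5 − 5·(-2))/290 = -113/58; c = (63·(-2) − 5·(-115))/290 = 449/290.
At t = 13: v̂ = (-113/58)·(13) + (449/290)·(1) = -3448/145.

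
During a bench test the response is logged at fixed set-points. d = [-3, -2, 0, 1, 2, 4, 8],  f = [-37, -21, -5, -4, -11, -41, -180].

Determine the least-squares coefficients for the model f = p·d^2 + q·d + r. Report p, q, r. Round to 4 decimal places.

Normal-equation sums: Σd^2·d^2 = 4466, Σd^2·d = 550, Σd^2 = 98, Σd·d = 98, Σd = 10, Σ1 = 7.
For Mᵀf: Σd^2·f = -12641, Σd·f = -1477, Σf = -299.
Inverting the 3×3 Gram matrix, [p, q, r]ᵀ = [-161795/53032, 18191/7576, -45501/13258]ᵀ.

p = -3.0509, q = 2.4011, r = -3.4320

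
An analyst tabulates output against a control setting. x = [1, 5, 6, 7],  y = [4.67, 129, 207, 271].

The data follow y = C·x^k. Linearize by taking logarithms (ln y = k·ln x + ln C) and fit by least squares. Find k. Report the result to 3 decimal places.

With ln yᵢ as the transformed response and ln xᵢ as the regressor:
AᵀA = [[9.5873, 5.3471]; [5.3471, 4]], rhs = [28.2777, 17.3358]ᵀ  (here Σln x = 5.3471, Σ(ln x)² = 9.5873, Σln y = 17.3358, Σln x·ln y = 28.2777).
Slope k = (n·Σln x·ln y − Σln x·Σln y)/(n·Σ(ln x)² − (Σln x)²) = (4·28.2777 − 5.3471·17.3358)/9.7575 = 2.09219; ln C = (Σln y − k·Σln x)/n = 1.53716.

k = 2.092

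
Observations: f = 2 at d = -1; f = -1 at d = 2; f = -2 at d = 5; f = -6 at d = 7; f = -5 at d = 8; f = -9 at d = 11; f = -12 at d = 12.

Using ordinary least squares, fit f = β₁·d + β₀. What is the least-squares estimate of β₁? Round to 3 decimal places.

The normal system AᵀA·[β₁, β₀]ᵀ = Aᵀf is [[408, 44]; [44, 7]]·[β₁, β₀]ᵀ = [-339, -33]ᵀ.
Determinant 408·7 − 44² = 920.
β₁ = ((-339)·7 − 44·(-33))/920 = -921/920; β₀ = (408·(-33) − 44·(-339))/920 = 363/230.

β₁ = -1.001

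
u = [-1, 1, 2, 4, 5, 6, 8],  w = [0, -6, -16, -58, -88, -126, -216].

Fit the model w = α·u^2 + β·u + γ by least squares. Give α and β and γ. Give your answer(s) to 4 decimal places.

AᵀA·[α, β, γ]ᵀ = Aᵀw reads: 6291·α + 925·β + 147·γ = -21558;  925·α + 147·β + 25·γ = -3194;  147·α + 25·β + 7·γ = -510.
(Σu^2·u^2 = 6291, Σu^2·u = 925, Σu^2 = 147, Σu·u = 147, Σu = 25, Σ1 = 7, Σu^2·w = -21558, Σu·w = -3194, Σw = -510.)
Inverting the 3×3 Gram matrix, [α, β, γ]ᵀ = [-33712/10901, -25602/10901, 5172/10901]ᵀ.

α = -3.0926, β = -2.3486, γ = 0.4745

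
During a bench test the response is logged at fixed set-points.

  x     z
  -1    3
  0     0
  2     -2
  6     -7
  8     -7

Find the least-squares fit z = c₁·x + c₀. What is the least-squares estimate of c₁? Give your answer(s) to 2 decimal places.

c₁ = -1.10

From the data, Σx·x = 105, Σx = 15, Σ1 = 5.
Moment sums: Σx·z = -105, Σz = -13.
MᵀM·[c₁, c₀]ᵀ = Mᵀz becomes [[105, 15]; [15, 5]]·[c₁, c₀]ᵀ = [-105, -13]ᵀ.
Determinant 105·5 − 15² = 300.
c₁ = ((-105)·5 − 15·(-13))/300 = -11/10; c₀ = (105·(-13) − 15·(-105))/300 = 7/10.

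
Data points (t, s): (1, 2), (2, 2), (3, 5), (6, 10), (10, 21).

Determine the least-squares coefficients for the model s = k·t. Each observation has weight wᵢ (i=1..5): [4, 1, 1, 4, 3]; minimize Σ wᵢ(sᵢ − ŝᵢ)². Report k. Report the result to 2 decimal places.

k = 1.95

The normal equations are: 461·k = 897.
(Σwᵢ·t·t = 461, Σwᵢ·t·s = 897.)
Hence k = 897 / 461 ≈ 1.94577.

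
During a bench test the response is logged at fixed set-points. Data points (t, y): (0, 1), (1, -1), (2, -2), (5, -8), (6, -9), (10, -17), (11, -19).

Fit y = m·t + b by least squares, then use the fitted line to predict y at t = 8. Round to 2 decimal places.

ŷ = -13.29

Normal-equation sums: Σt·t = 287, Σt = 35, Σ1 = 7.
For Xᵀy: Σt·y = -478, Σy = -55.
XᵀX·[m, b]ᵀ = Xᵀy becomes [[287, 35]; [35, 7]]·[m, b]ᵀ = [-478, -55]ᵀ.
Determinant 287·7 − 35² = 784.
m = ((-478)·7 − 35·(-55))/784 = -29/16; b = (287·(-55) − 35·(-478))/784 = 135/112.
At t = 8: ŷ = (-29/16)·(8) + (135/112)·(1) = -1489/112.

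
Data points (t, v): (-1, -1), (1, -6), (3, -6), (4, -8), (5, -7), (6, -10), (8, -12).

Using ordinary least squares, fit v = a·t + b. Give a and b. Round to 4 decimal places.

With design matrix X, XᵀX = [[152, 26]; [26, 7]] and Xᵀv = [-246, -50]ᵀ.
Eliminating b: 7·(row 1) − 26·(row 2) gives 388·a = 7·(-246) − 26·(-50) = -422, so a = -211/194.
Then b = ((-50) − 26·(-211/194))/7 = -301/97.

a = -1.0876, b = -3.1031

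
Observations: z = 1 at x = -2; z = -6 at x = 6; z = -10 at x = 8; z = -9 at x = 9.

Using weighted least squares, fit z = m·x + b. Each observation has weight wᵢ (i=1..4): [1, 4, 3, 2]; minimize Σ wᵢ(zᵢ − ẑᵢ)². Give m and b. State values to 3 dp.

Compute the Gram sums: Σwᵢ·x·x = 502, Σwᵢ·x = 64, Σwᵢ·1 = 10.
For MᵀWz: Σwᵢ·x·z = -548, Σwᵢ·z = -71.
MᵀWM·[m, b]ᵀ = MᵀWz becomes [[502, 64]; [64, 10]]·[m, b]ᵀ = [-548, -71]ᵀ.
det = 502·10 − 64² = 924.
m = ((-548)·10 − 64·(-71))/924 = -78/77; b = (502·(-71) − 64·(-548))/924 = -95/154.

m = -1.013, b = -0.617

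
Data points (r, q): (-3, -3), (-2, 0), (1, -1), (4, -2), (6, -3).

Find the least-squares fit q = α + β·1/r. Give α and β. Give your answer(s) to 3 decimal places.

α = -1.804, β = 0.036

From the data, Σ1 = 5, Σ1/r = 7/12, Σ1/r·1/r = 209/144.
Right-hand side: Σq = -9, Σ1/r·q = -1.
Δ = 5·(209/144) − (7/12)² = 83/12.
α = ((-9)·(209/144) − (7/12)·(-1))/(83/12) = -599/332; β = (5·(-1) − (7/12)·(-9))/(83/12) = 3/83.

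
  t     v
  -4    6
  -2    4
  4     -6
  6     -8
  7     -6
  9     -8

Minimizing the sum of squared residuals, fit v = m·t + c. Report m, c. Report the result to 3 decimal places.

From the data, Σt·t = 202, Σt = 20, Σ1 = 6.
Moment sums: Σt·v = -218, Σv = -18.
Δ = 202·6 − 20² = 812.
m = ((-218)·6 − 20·(-18))/812 = -237/203; c = (202·(-18) − 20·(-218))/812 = 181/203.

m = -1.167, c = 0.892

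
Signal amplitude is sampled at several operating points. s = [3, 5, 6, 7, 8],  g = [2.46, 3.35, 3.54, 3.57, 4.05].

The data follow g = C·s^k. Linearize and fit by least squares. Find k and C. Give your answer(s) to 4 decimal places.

Linearized form: ln g = k·ln s + ln C. From the 5 transformed points,
AᵀA = [[15.1183, 8.5252]; [8.5252, 5]], rhs = [10.5845, 6.0445]ᵀ  (here Σln s = 8.5252, Σ(ln s)² = 15.1183, Σln g = 6.0445, Σln s·ln g = 10.5845).
Slope k = (n·Σln s·ln g − Σln s·Σln g)/(n·Σ(ln s)² − (Σln s)²) = (5·10.5845 − 8.5252·6.0445)/2.9130 = 0.47787; ln C = (Σln g − k·Σln s)/n = 0.39412, so C = exp(0.39412) = 1.48307.

k = 0.4779, C = 1.4831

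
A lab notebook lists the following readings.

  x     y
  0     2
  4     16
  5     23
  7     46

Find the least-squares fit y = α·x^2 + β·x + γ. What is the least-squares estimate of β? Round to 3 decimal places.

β = -0.519

Entries of MᵀM: Σx^2·x^2 = 3282, Σx^2·x = 532, Σx^2 = 90, Σx·x = 90, Σx = 16, Σ1 = 4.
And Σx^2·y = 3085, Σx·y = 501, Σy = 87.
So MᵀM·[α, β, γ]ᵀ = Mᵀy: [[3282, 532, 90]; [532, 90, 16]; [90, 16, 4]]·[α, β, γ]ᵀ = [3085, 501, 87]ᵀ.
Row-reducing yields α = 2999/3098, β = -1609/3098, γ = 3170/1549.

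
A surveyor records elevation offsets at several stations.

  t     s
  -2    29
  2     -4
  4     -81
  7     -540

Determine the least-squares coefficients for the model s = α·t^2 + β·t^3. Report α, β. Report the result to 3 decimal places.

α = 2.996, β = -2.003

Compute the Gram sums: Σt^2·t^2 = 2689, Σt^2·t^3 = 17831, Σt^3·t^3 = 121873.
Moment sums: Σt^2·s = -27656, Σt^3·s = -190668.
Δ = 2689·121873 − 17831² = 9771936.
α = ((-27656)·121873 − 17831·(-190668))/9771936 = 7320355/2442984; β = (2689·(-190668) − 17831·(-27656))/9771936 = -4893029/2442984.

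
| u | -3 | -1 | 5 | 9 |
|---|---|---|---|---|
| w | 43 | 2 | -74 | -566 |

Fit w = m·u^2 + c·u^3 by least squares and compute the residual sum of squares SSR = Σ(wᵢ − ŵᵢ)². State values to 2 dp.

From the data, Σu^2·u^2 = 7268, Σu^2·u^3 = 61930, Σu^3·u^3 = 547796.
For Mᵀw: Σu^2·w = -47307, Σu^3·w = -423027.
So MᵀM·[m, c]ᵀ = Mᵀw: [[7268, 61930]; [61930, 547796]]·[m, c]ᵀ = [-47307, -423027]ᵀ.
Δ = 7268·547796 − 61930² = 146056428.
m = ((-47307)·547796 − 61930·(-423027))/146056428 = 47246123/24342738; c = (7268·(-423027) − 61930·(-47307))/146056428 = -24139621/24342738.
Residuals: -720170/579589, -3783378/4057123, 5822823/4057123, -1190327/4057123; SSR = 18498254/4057123.

SSR = 4.56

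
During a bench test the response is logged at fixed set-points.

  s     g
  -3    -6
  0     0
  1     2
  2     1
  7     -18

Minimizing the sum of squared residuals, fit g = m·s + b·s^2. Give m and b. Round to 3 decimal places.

m = 0.817, b = -0.478

Compute the Gram sums: Σs·s = 63, Σs·s^2 = 325, Σs^2·s^2 = 2499.
And Σs·g = -104, Σs^2·g = -930.
Normal equations: [[63, 325]; [325, 2499]]·[m, b]ᵀ = [-104, -930]ᵀ.
Determinant 63·2499 − 325² = 51812.
m = ((-104)·2499 − 325·(-930))/51812 = 21177/25906; b = (63·(-930) − 325·(-104))/51812 = -12395/25906.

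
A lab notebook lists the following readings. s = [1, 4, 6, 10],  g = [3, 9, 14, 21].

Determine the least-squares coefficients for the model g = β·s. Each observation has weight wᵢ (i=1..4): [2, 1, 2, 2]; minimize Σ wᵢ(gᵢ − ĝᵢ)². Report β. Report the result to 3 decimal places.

Setting ∂/∂β … = 0 gives: 290·β = 630.
Hence β = 630 / 290 ≈ 2.17241.

β = 2.172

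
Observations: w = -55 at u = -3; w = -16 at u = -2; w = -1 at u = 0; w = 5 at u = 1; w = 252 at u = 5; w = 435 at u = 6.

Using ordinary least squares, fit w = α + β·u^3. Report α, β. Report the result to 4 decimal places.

α = 0.3292, β = 2.0131

With design matrix A, AᵀA = [[6, 307]; [307, 63075]] and Aᵀw = [620, 127078]ᵀ.
det = 6·63075 − 307² = 284201.
α = (620·63075 − 307·127078)/284201 = 93554/284201; β = (6·127078 − 307·620)/284201 = 572128/284201.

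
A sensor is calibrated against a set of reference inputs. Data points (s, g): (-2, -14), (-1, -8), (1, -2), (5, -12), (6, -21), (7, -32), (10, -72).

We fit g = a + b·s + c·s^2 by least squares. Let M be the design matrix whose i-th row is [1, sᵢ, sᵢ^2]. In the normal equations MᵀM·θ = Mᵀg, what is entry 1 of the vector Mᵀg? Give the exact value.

-161

Entry 1 ↔ basis 1, so (Mᵀg)_{1} = Σᵢ gᵢ = (1)·(-14) + (1)·(-8) + (1)·(-2) + (1)·(-12) + (1)·(-21) + (1)·(-32) + (1)·(-72) = -161.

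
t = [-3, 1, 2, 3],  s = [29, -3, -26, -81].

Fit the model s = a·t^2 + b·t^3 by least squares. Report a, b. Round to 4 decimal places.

a = -2.8386, b = -2.0271

Sums needed: Σt^2·t^2 = 179, Σt^2·t^3 = 33, Σt^3·t^3 = 1523.
Moment sums: Σt^2·s = -575, Σt^3·s = -3181.
So MᵀM·[a, b]ᵀ = Mᵀs: [[179, 33]; [33, 1523]]·[a, b]ᵀ = [-575, -3181]ᵀ.
Eliminating b: 1523·(row 1) − 33·(row 2) gives 271528·a = 1523·(-575) − 33·(-3181) = -770752, so a = -96344/33941.
Then b = ((-3181) − 33·(-96344/33941))/1523 = -68803/33941.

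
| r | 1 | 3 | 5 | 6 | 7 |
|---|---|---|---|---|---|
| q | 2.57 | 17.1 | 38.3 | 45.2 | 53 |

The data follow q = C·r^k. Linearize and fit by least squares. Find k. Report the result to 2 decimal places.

Linearized form: ln q = k·ln r + ln C. From the 5 transformed points,
Over the data: Σln r = 6.4457, Σ(ln r)² = 10.7942, Σln q = 15.2098, Σln r·ln q = 23.5406.
Normal system: [[10.7942, 6.4457]; [6.4457, 5]]·[k, ln C]ᵀ = [23.5406, 15.2098]ᵀ.
Slope k = (n·Σln r·ln q − Σln r·Σln q)/(n·Σ(ln r)² − (Σln r)²) = (5·23.5406 − 6.4457·15.2098)/12.4237 = 1.58283; ln C = (Σln q − k·Σln r)/n = 1.00147.

k = 1.58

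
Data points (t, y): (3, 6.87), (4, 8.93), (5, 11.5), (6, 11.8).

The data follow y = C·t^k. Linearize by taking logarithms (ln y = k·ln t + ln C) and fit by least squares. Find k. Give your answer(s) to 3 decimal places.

Let Y = ln y. Fitting Y = k·ln t + ln C by least squares:
Σln t = 5.8861, Σ(ln t)² = 8.9295, Σln y = 9.0270, Σln t·ln y = 13.5054.
Equations: 8.9295·k + 5.8861·ln C = 13.5054;  5.8861·k + 4·ln C = 9.0270.
Δ = 8.9295·4 − (5.8861)² = 1.0716; k = (13.5054·4 − 5.8861·9.0270)/1.0716 = 0.82839, ln C = (8.9295·9.0270 − 5.8861·13.5054)/1.0716 = 1.03776.

k = 0.828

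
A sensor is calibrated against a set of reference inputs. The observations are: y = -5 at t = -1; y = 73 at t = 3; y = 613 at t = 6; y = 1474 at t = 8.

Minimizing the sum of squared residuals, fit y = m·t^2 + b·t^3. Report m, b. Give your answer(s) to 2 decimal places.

XᵀX·[m, b]ᵀ = Xᵀy reads: 5474·m + 40786·b = 117056;  40786·m + 309530·b = 889072.
(Σt^2·t^2 = 5474, Σt^2·t^3 = 40786, Σt^3·t^3 = 309530, Σt^2·y = 117056, Σt^3·y = 889072.)
Δ = 5474·309530 − 40786² = 30869424.
m = (117056·309530 − 40786·889072)/30869424 = -203798/214371; b = (5474·889072 − 40786·117056)/30869424 = 642598/214371.

m = -0.95, b = 3.00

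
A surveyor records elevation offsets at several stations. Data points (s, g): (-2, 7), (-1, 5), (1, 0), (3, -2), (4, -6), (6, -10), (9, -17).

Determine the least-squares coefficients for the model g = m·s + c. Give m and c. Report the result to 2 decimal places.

m = -2.16, c = 2.89

Normal-equation sums: Σs·s = 148, Σs = 20, Σ1 = 7.
Right-hand side: Σs·g = -262, Σg = -23.
AᵀA·[m, c]ᵀ = Aᵀg becomes [[148, 20]; [20, 7]]·[m, c]ᵀ = [-262, -23]ᵀ.
Eliminating c: 7·(row 1) − 20·(row 2) gives 636·m = 7·(-262) − 20·(-23) = -1374, so m = -229/106.
Then c = ((-23) − 20·(-229/106))/7 = 153/53.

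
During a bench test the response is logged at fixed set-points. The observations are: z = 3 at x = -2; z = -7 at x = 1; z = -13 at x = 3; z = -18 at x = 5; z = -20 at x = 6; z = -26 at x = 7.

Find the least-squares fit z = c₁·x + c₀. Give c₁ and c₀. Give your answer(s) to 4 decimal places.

The normal equations are: 124·c₁ + 20·c₀ = -444;  20·c₁ + 6·c₀ = -81.
Determinant 124·6 − 20² = 344.
c₁ = ((-444)·6 − 20·(-81))/344 = -261/86; c₀ = (124·(-81) − 20·(-444))/344 = -291/86.

c₁ = -3.0349, c₀ = -3.3837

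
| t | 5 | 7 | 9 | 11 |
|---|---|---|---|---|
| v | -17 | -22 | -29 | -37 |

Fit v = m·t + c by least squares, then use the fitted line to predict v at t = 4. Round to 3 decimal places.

Setting ∂/∂m … = 0 gives: 276·m + 32·c = -907;  32·m + 4·c = -105.
det = 276·4 − 32² = 80.
m = ((-907)·4 − 32·(-105))/80 = -67/20; c = (276·(-105) − 32·(-907))/80 = 11/20.
At t = 4: v̂ = (-67/20)·(4) + (11/20)·(1) = -257/20.

v̂ = -12.850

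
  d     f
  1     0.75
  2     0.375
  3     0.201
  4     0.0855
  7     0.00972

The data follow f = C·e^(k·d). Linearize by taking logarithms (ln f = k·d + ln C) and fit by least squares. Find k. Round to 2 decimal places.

k = -0.73

Taking logs, ln f = k·d + ln C, so regress ln f on d.
Over the data: Σd = 17.0000, Σ(d)² = 79.0000, Σln f = -9.9658, Σd·ln f = -49.3346.
Normal system: [[79.0000, 17.0000]; [17.0000, 5]]·[k, ln C]ᵀ = [-49.3346, -9.9658]ᵀ.
Δ = 79.0000·5 − (17.0000)² = 106.0000; k = (-49.3346·5 − 17.0000·-9.9658)/106.0000 = -0.72882, ln C = (79.0000·-9.9658 − 17.0000·-49.3346)/106.0000 = 0.48484.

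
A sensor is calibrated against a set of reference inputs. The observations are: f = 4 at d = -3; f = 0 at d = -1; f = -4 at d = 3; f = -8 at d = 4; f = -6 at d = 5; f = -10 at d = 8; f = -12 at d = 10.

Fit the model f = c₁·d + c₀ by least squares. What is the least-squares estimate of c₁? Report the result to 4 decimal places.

c₁ = -1.1951

The normal equations are: 224·c₁ + 26·c₀ = -286;  26·c₁ + 7·c₀ = -36.
(Σd·d = 224, Σd = 26, Σ1 = 7, Σd·f = -286, Σf = -36.)
Eliminating c₀: 7·(row 1) − 26·(row 2) gives 892·c₁ = 7·(-286) − 26·(-36) = -1066, so c₁ = -533/446.
Then c₀ = ((-36) − 26·(-533/446))/7 = -157/223.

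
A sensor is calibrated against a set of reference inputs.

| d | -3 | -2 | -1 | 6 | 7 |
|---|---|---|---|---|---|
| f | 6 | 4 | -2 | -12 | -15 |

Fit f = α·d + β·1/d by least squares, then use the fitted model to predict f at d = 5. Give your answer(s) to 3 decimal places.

f̂ = -10.334

Compute the Gram sums: Σd·d = 99, Σd·1/d = 5, Σ1/d·1/d = 1243/882.
Moment sums: Σd·f = -201, Σ1/d·f = -43/7.
Normal equations: [[99, 5]; [5, 1243/882]]·[α, β]ᵀ = [-201, -43/7]ᵀ.
Eliminating β: (1243/882)·(row 1) − 5·(row 2) gives (11223/98)·α = (1243/882)·(-201) − 5·(-43/7) = -74251/294, so α = -74251/33669.
Then β = ((-43/7) − 5·(-74251/33669))/(1243/882) = 12964/3741.
At d = 5: f̂ = (-74251/33669)·(5) + (12964/3741)·(1/5) = -1739599/168345.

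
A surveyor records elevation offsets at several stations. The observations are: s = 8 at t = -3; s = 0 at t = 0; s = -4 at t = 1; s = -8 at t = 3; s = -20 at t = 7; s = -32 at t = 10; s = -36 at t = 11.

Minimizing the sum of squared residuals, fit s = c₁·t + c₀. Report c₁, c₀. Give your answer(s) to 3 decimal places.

From the data, Σt·t = 289, Σt = 29, Σ1 = 7.
Moment sums: Σt·s = -908, Σs = -92.
XᵀX·[c₁, c₀]ᵀ = Xᵀs becomes [[289, 29]; [29, 7]]·[c₁, c₀]ᵀ = [-908, -92]ᵀ.
Determinant 289·7 − 29² = 1182.
c₁ = ((-908)·7 − 29·(-92))/1182 = -1844/591; c₀ = (289·(-92) − 29·(-908))/1182 = -128/591.

c₁ = -3.120, c₀ = -0.217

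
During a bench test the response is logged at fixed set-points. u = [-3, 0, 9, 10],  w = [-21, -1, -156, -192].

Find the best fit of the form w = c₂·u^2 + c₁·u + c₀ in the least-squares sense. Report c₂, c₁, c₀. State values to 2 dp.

Compute the Gram sums: Σu^2·u^2 = 16642, Σu^2·u = 1702, Σu^2 = 190, Σu·u = 190, Σu = 16, Σ1 = 4.
And Σu^2·w = -32025, Σu·w = -3261, Σw = -370.
Row-reducing yields c₂ = -23833/12063, c₁ = 15341/24126, c₀ = -4814/4021.

c₂ = -1.98, c₁ = 0.64, c₀ = -1.20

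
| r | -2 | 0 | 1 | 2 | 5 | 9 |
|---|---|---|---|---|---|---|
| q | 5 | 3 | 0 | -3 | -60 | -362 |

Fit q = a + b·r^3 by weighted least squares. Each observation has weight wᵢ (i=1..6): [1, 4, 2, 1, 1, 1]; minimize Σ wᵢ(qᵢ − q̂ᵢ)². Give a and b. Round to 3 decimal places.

a = 1.923, b = -0.499

Entries of XᵀWX: Σwᵢ·1 = 10, Σwᵢ·r^3 = 856, Σwᵢ·r^3·r^3 = 547196.
And Σwᵢ·q = -408, Σwᵢ·r^3·q = -271462.
So XᵀWX·[a, b]ᵀ = XᵀWq: [[10, 856]; [856, 547196]]·[a, b]ᵀ = [-408, -271462]ᵀ.
Eliminating b: 547196·(row 1) − 856·(row 2) gives 4739224·a = 547196·(-408) − 856·(-271462) = 9115504, so a = 1139438/592403.
Then b = ((-271462) − 856·(1139438/592403))/547196 = -591343/1184806.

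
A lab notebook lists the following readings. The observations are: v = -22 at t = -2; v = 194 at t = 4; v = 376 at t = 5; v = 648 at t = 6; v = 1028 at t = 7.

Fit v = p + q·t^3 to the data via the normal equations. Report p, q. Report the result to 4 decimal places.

p = 2.1853, q = 2.9906

AᵀA·[p, q]ᵀ = Aᵀv reads: 5·p + 740·q = 2224;  740·p + 184090·q = 552164.
det = 5·184090 − 740² = 372850.
p = (2224·184090 − 740·552164)/372850 = 16296/7457; q = (5·552164 − 740·2224)/372850 = 111506/37285.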